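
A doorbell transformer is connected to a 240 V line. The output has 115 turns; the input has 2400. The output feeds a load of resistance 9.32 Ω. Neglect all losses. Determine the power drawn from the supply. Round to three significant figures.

V_out = V_in × N_out/N_in = 240 × 115/2400 = 11.500 V.
I_out = V_out/R = 11.500/9.32 = 1.2339 A.
I_in = I_out × N_out/N_in = 1.2339 × 115/2400 = 0.059125 A.
P = V_in I_in = 240 × 0.059125 = 14.2 W.

P ≈ 14.2 W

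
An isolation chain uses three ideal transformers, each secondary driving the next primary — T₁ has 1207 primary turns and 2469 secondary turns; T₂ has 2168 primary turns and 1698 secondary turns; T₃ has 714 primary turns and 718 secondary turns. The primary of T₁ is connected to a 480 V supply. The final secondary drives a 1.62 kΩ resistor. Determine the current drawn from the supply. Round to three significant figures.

I_supply ≈ 0.769 A

After T₁: V = 480.00 × 2469/1207 = 981.87 V.
After T₂: V = 981.87 × 1698/2168 = 769.01 V.
After T₃: V = 769.01 × 718/714 = 773.32 V.
I_load = 773.32/1620 = 0.47736 A, so P_out = 773.32 × 0.47736 = 369.15 W.
All ideal ⇒ P_in = P_out, so I_supply = 369.15/480 = 0.769 A.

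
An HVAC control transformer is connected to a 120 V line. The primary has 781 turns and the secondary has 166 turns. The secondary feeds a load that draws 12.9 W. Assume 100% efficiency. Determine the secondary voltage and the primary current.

V_s = V_p × N_s/N_p = 120 × 166/781 = 25.506 V.
I_s = P/V_s = 12.9/25.506 = 0.50577 A.
I_p = I_s × N_s/N_p = 0.50577 × 166/781 = 0.108 A.

V_s ≈ 25.5 V, I_p ≈ 0.108 A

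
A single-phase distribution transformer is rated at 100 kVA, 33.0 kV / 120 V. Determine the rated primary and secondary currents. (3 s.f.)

I_p ≈ 3.03 A, I_s ≈ 833 A

I_p = S/V_p = 100000/33000 = 3.03 A.
I_s = S/V_s = 100000/120 = 833 A.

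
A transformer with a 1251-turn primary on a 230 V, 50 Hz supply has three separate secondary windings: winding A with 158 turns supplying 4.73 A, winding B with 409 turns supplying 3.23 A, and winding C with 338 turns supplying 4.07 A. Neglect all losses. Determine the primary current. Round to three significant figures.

V_A = 230 × 158/1251 = 29.049 V; V_B = 230 × 409/1251 = 75.196 V; V_C = 230 × 338/1251 = 62.142 V.
P_out = V_A I_A + V_B I_B + V_C I_C = 29.049×4.73 + 75.196×3.23 + 62.142×4.07 = 137.40 + 242.88 + 252.92 = 633.20 W.
Ideal ⇒ P_in = P_out, so I_p = P_out/V_p = 633.20/230 = 2.75 A.

I_p ≈ 2.75 A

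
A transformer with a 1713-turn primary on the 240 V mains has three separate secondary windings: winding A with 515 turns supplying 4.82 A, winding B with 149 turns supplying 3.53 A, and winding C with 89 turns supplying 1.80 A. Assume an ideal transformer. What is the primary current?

I_p ≈ 1.85 A

V_A = 240 × 515/1713 = 72.154 V; V_B = 240 × 149/1713 = 20.876 V; V_C = 240 × 89/1713 = 12.469 V.
P_out = V_A I_A + V_B I_B + V_C I_C = 72.154×4.82 + 20.876×3.53 + 12.469×1.80 = 347.78 + 73.691 + 22.445 = 443.92 W.
Ideal ⇒ P_in = P_out, so I_p = P_out/V_p = 443.92/240 = 1.85 A.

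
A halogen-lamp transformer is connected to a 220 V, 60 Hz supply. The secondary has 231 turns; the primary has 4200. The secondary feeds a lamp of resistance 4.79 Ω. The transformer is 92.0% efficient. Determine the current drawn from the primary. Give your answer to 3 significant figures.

V_s = 220 × 231/4200 = 12.100 V.
I_s = V_s/R = 12.100/4.79 = 2.5261 A.
P_out = V_s I_s = 12.100 × 2.5261 = 30.566 W.
P_in = P_out/η = 30.566/0.920 = 33.224 W.
I_p = P_in/V_p = 33.224/220 = 0.151 A.

I_p ≈ 0.151 A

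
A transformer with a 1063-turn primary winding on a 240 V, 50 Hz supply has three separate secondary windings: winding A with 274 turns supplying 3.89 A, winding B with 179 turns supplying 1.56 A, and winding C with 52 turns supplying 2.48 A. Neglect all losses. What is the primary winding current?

V_A = 240 × 274/1063 = 61.863 V; V_B = 240 × 179/1063 = 40.414 V; V_C = 240 × 52/1063 = 11.740 V.
P_out = V_A I_A + V_B I_B + V_C I_C = 61.863×3.89 + 40.414×1.56 + 11.740×2.48 = 240.65 + 63.046 + 29.116 = 332.81 W.
Ideal ⇒ P_in = P_out, so I_p = P_out/V_p = 332.81/240 = 1.39 A.

I_p ≈ 1.39 A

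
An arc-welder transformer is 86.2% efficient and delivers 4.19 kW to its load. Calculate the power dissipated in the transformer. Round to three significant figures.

P_loss ≈ 671 W

P_in = P_out/η = 4190/0.862 = 4860.79 W.
P_loss = P_in − P_out = 4860.79 − 4190 = 671 W.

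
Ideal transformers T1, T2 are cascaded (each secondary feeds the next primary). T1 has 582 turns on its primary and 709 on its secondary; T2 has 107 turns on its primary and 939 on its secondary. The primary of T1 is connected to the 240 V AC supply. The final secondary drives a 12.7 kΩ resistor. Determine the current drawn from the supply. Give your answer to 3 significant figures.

I_supply ≈ 2.16 A

Secondary of T1: V = 240.00 × 709/582 = 292.37 V.
Secondary of T2: V = 292.37 × 939/107 = 2565.8 V.
I_load = 2565.8/12700 = 0.20203 A, so P_out = 2565.8 × 0.20203 = 518.36 W.
All ideal ⇒ P_in = P_out, so I_supply = 518.36/240 = 2.16 A.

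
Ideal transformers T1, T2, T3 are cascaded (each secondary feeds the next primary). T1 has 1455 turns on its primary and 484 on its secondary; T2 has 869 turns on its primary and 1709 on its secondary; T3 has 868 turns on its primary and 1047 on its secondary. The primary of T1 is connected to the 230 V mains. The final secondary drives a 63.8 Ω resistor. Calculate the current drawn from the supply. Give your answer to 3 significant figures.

After T1: V = 230.00 × 484/1455 = 76.509 V.
After T2: V = 76.509 × 1709/869 = 150.46 V.
After T3: V = 150.46 × 1047/868 = 181.49 V.
I_load = 181.49/63.8 = 2.8447 A, so P_out = 181.49 × 2.8447 = 516.30 W.
All ideal ⇒ P_in = P_out, so I_supply = 516.30/230 = 2.24 A.

I_supply ≈ 2.24 A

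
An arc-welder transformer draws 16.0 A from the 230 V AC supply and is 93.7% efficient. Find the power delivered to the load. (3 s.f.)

P_out ≈ 3450 W

P_in = V_p I_p = 230 × 16.0 = 3680.0 W.
P_out = η P_in = 0.937 × 3680.0 = 3450 W.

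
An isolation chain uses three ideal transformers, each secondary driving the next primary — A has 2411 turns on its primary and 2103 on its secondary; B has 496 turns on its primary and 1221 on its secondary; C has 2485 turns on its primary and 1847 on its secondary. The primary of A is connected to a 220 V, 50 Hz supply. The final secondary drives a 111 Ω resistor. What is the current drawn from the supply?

After A: V = 220.00 × 2103/2411 = 191.90 V.
After B: V = 191.90 × 1221/496 = 472.39 V.
After C: V = 472.39 × 1847/2485 = 351.11 V.
I_load = 351.11/111 = 3.1631 A, so P_out = 351.11 × 3.1631 = 1110.6 W.
All ideal ⇒ P_in = P_out, so I_supply = 1110.6/220 = 5.05 A.

I_supply ≈ 5.05 A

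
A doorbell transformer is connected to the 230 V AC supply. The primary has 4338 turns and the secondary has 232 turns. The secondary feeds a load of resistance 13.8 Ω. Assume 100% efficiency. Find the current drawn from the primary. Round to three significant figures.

V_s = V_p × N_s/N_p = 230 × 232/4338 = 12.301 V.
I_s = V_s/R = 12.301/13.8 = 0.89135 A.
For an ideal transformer I_p N_p = I_s N_s, so I_p = 0.89135 × 232/4338 = 0.0477 A.

I_p ≈ 0.0477 A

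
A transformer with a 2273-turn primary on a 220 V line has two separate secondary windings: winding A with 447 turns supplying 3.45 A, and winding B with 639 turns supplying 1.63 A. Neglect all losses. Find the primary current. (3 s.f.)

V_A = 220 × 447/2273 = 43.264 V; V_B = 220 × 639/2273 = 61.848 V.
P_out = V_A I_A + V_B I_B = 43.264×3.45 + 61.848×1.63 = 149.26 + 100.81 = 250.07 W.
Ideal ⇒ P_in = P_out, so I_p = P_out/V_p = 250.07/220 = 1.14 A.

I_p ≈ 1.14 A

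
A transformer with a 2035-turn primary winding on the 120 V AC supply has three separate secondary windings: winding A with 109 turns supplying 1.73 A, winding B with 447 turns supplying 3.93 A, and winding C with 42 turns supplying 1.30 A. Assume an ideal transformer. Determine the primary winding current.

V_A = 120 × 109/2035 = 6.4275 V; V_B = 120 × 447/2035 = 26.359 V; V_C = 120 × 42/2035 = 2.4767 V.
P_out = V_A I_A + V_B I_B + V_C I_C = 6.4275×1.73 + 26.359×3.93 + 2.4767×1.30 = 11.120 + 103.59 + 3.2197 = 117.93 W.
Ideal ⇒ P_in = P_out, so I_p = P_out/V_p = 117.93/120 = 0.983 A.

I_p ≈ 0.983 A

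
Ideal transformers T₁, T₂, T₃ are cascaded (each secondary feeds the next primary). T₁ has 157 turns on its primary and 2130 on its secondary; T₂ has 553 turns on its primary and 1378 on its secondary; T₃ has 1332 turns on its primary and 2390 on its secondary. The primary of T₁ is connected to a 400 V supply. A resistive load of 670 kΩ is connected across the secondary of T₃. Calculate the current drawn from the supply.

Secondary of T₁: V = 400.00 × 2130/157 = 5426.8 V.
Secondary of T₂: V = 5426.8 × 1378/553 = 13523 V.
Secondary of T₃: V = 13523 × 2390/1332 = 24264 V.
I_load = 24264/670000 = 0.036215 A, so P_out = 24264 × 0.036215 = 878.70 W.
All ideal ⇒ P_in = P_out, so I_supply = 878.70/400 = 2.20 A.

I_supply ≈ 2.20 A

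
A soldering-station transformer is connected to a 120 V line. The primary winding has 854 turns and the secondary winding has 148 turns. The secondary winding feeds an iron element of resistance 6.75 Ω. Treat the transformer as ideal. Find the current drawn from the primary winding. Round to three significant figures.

I_p ≈ 0.534 A

V_s = V_p × N_s/N_p = 120 × 148/854 = 20.796 V.
I_s = V_s/R = 20.796/6.75 = 3.0809 A.
For an ideal transformer I_p N_p = I_s N_s, so I_p = 3.0809 × 148/854 = 0.534 A.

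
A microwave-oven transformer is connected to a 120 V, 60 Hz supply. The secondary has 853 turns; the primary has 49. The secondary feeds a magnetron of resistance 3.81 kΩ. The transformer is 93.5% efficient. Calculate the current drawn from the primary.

I_p ≈ 10.2 A

V_s = 120 × 853/49 = 2089.0 V.
I_s = V_s/R = 2089.0/3810 = 0.54829 A.
P_out = V_s I_s = 2089.0 × 0.54829 = 1145.4 W.
P_in = P_out/η = 1145.4/0.935 = 1225.0 W.
I_p = P_in/V_p = 1225.0/120 = 10.2 A.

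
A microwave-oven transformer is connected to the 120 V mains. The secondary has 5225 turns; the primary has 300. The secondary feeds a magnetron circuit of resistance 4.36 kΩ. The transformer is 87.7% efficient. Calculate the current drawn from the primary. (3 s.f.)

V_s = 120 × 5225/300 = 2090.0 V.
I_s = V_s/R = 2090.0/4360 = 0.47936 A.
P_out = V_s I_s = 2090.0 × 0.47936 = 1001.9 W.
P_in = P_out/η = 1001.9/0.877 = 1142.4 W.
I_p = P_in/V_p = 1142.4/120 = 9.52 A.

I_p ≈ 9.52 A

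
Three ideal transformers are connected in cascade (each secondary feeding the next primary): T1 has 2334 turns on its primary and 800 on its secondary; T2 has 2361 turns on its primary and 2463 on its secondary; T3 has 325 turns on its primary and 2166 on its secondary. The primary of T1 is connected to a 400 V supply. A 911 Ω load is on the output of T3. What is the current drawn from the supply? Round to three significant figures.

Secondary of T1: V = 400.00 × 800/2334 = 137.10 V.
Secondary of T2: V = 137.10 × 2463/2361 = 143.03 V.
Secondary of T3: V = 143.03 × 2166/325 = 953.22 V.
I_load = 953.22/911 = 1.0463 A, so P_out = 953.22 × 1.0463 = 997.39 W.
All ideal ⇒ P_in = P_out, so I_supply = 997.39/400 = 2.49 A.

I_supply ≈ 2.49 A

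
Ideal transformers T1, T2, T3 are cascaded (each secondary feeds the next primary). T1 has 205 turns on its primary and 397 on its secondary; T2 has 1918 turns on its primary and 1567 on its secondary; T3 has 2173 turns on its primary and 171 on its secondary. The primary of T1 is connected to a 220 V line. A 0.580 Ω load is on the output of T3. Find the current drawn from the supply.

Secondary of T1: V = 220.00 × 397/205 = 426.05 V.
Secondary of T2: V = 426.05 × 1567/1918 = 348.08 V.
Secondary of T3: V = 348.08 × 171/2173 = 27.392 V.
I_load = 27.392/0.580 = 47.227 A, so P_out = 27.392 × 47.227 = 1293.6 W.
All ideal ⇒ P_in = P_out, so I_supply = 1293.6/220 = 5.88 A.

I_supply ≈ 5.88 A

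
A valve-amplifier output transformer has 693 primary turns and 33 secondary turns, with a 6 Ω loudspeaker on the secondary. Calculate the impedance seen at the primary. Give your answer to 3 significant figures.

Z_p = (N_p/N_s)² × Z_s = (693/33)² × 6 = 2650 Ω.

Z_p ≈ 2650 Ω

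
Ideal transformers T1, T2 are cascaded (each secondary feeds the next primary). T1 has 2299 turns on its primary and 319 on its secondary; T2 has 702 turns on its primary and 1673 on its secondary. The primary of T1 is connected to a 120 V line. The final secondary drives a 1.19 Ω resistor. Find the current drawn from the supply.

I_supply ≈ 11.0 A

Secondary of T1: V = 120.00 × 319/2299 = 16.651 V.
Secondary of T2: V = 16.651 × 1673/702 = 39.682 V.
I_load = 39.682/1.19 = 33.346 A, so P_out = 39.682 × 33.346 = 1323.2 W.
All ideal ⇒ P_in = P_out, so I_supply = 1323.2/120 = 11.0 A.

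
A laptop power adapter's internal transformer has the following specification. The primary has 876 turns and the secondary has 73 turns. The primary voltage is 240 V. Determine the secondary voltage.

V_s ≈ 20.0 V

V_s/V_p = N_s/N_p, so V_s = 240 × 73/876 = 20.0 V.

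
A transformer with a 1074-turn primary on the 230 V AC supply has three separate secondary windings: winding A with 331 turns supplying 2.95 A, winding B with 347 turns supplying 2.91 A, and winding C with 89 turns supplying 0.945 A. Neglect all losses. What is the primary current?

I_p ≈ 1.93 A

V_A = 230 × 331/1074 = 70.885 V; V_B = 230 × 347/1074 = 74.311 V; V_C = 230 × 89/1074 = 19.060 V.
P_out = V_A I_A + V_B I_B + V_C I_C = 70.885×2.95 + 74.311×2.91 + 19.060×0.945 = 209.11 + 216.24 + 18.011 = 443.37 W.
Ideal ⇒ P_in = P_out, so I_p = P_out/V_p = 443.37/230 = 1.93 A.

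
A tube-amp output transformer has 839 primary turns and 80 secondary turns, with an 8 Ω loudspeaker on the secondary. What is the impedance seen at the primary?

Z_p ≈ 880 Ω

Z_p = (N_p/N_s)² × Z_s = (839/80)² × 8 = 880 Ω.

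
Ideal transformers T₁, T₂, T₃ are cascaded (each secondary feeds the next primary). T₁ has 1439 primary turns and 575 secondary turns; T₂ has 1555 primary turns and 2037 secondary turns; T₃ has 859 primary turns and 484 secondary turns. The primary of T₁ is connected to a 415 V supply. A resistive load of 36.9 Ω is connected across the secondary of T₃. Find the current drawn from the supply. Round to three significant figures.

I_supply ≈ 0.978 A

After T₁: V = 415.00 × 575/1439 = 165.83 V.
After T₂: V = 165.83 × 2037/1555 = 217.23 V.
After T₃: V = 217.23 × 484/859 = 122.40 V.
I_load = 122.40/36.9 = 3.3170 A, so P_out = 122.40 × 3.3170 = 405.98 W.
All ideal ⇒ P_in = P_out, so I_supply = 405.98/415 = 0.978 A.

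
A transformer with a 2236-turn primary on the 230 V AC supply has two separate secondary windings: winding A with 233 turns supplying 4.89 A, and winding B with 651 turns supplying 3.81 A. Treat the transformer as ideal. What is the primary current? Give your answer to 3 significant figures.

I_p ≈ 1.62 A

V_A = 230 × 233/2236 = 23.967 V; V_B = 230 × 651/2236 = 66.963 V.
P_out = V_A I_A + V_B I_B = 23.967×4.89 + 66.963×3.81 = 117.20 + 255.13 = 372.33 W.
Ideal ⇒ P_in = P_out, so I_p = P_out/V_p = 372.33/230 = 1.62 A.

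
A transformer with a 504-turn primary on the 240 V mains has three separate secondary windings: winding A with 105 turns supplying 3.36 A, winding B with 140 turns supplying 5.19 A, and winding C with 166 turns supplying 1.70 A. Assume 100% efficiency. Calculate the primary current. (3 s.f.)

I_p ≈ 2.70 A

V_A = 240 × 105/504 = 50.000 V; V_B = 240 × 140/504 = 66.667 V; V_C = 240 × 166/504 = 79.048 V.
P_out = V_A I_A + V_B I_B + V_C I_C = 50.000×3.36 + 66.667×5.19 + 79.048×1.70 = 168.00 + 346.00 + 134.38 = 648.38 W.
Ideal ⇒ P_in = P_out, so I_p = P_out/V_p = 648.38/240 = 2.70 A.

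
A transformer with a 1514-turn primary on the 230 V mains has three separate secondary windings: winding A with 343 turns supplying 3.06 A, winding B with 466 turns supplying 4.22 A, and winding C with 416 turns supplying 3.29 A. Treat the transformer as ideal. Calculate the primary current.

V_A = 230 × 343/1514 = 52.107 V; V_B = 230 × 466/1514 = 70.793 V; V_C = 230 × 416/1514 = 63.197 V.
P_out = V_A I_A + V_B I_B + V_C I_C = 52.107×3.06 + 70.793×4.22 + 63.197×3.29 = 159.45 + 298.74 + 207.92 = 666.11 W.
Ideal ⇒ P_in = P_out, so I_p = P_out/V_p = 666.11/230 = 2.90 A.

I_p ≈ 2.90 A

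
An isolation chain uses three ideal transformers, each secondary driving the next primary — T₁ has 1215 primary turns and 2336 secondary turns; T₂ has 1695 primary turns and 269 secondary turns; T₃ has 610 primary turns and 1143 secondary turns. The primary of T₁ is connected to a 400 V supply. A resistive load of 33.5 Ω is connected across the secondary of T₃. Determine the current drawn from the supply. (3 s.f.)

I_supply ≈ 3.90 A

After T₁: V = 400.00 × 2336/1215 = 769.05 V.
After T₂: V = 769.05 × 269/1695 = 122.05 V.
After T₃: V = 122.05 × 1143/610 = 228.69 V.
I_load = 228.69/33.5 = 6.8267 A, so P_out = 228.69 × 6.8267 = 1561.2 W.
All ideal ⇒ P_in = P_out, so I_supply = 1561.2/400 = 3.90 A.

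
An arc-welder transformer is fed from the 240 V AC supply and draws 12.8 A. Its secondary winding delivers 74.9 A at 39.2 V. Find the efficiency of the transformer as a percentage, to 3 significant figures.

P_in = 240 × 12.8 = 3072.00 W.
P_out = 39.2 × 74.9 = 2936.08 W.
η = P_out/P_in = 2936.08/3072.00 = 0.956.

η ≈ 95.6%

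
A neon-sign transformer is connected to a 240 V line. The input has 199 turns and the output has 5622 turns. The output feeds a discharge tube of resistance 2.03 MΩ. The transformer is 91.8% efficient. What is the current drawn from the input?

I_in ≈ 0.103 A

V_out = 240 × 5622/199 = 6780.3 V.
I_out = V_out/R = 6780.3/(2.03×10^6) = 0.0033401 A.
P_out = V_out I_out = 6780.3 × 0.0033401 = 22.647 W.
P_in = P_out/η = 22.647/0.918 = 24.669 W.
I_in = P_in/V_in = 24.669/240 = 0.103 A.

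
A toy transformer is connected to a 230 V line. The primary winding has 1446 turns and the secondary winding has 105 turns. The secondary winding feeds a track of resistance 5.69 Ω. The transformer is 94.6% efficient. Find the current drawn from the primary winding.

V_s = 230 × 105/1446 = 16.701 V.
I_s = V_s/R = 16.701/5.69 = 2.9352 A.
P_out = V_s I_s = 16.701 × 2.9352 = 49.021 W.
P_in = P_out/η = 49.021/0.946 = 51.820 W.
I_p = P_in/V_p = 51.820/230 = 0.225 A.

I_p ≈ 0.225 A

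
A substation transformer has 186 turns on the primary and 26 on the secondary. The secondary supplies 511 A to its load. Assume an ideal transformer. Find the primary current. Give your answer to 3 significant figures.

I_p ≈ 71.4 A

For an ideal transformer I_p/I_s = N_s/N_p, so I_p = 511 × 26/186 = 71.4 A.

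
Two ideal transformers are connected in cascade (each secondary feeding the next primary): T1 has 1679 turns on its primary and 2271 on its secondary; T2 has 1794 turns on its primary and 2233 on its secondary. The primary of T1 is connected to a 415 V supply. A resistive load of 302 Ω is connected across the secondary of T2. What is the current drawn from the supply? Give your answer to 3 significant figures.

I_supply ≈ 3.89 A

After T1: V = 415.00 × 2271/1679 = 561.33 V.
After T2: V = 561.33 × 2233/1794 = 698.68 V.
I_load = 698.68/302 = 2.3135 A, so P_out = 698.68 × 2.3135 = 1616.4 W.
All ideal ⇒ P_in = P_out, so I_supply = 1616.4/415 = 3.89 A.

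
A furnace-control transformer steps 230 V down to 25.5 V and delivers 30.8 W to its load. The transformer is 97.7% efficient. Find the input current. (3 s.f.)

P_in = P_out/η = 30.8/0.977 = 31.525 W.
I_in = P_in/V_in = 31.525/230 = 0.137 A.

I_in ≈ 0.137 A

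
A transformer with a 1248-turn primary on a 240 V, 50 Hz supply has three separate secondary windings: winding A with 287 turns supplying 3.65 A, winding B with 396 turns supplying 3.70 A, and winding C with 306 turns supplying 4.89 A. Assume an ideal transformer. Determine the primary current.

I_p ≈ 3.21 A

V_A = 240 × 287/1248 = 55.192 V; V_B = 240 × 396/1248 = 76.154 V; V_C = 240 × 306/1248 = 58.846 V.
P_out = V_A I_A + V_B I_B + V_C I_C = 55.192×3.65 + 76.154×3.70 + 58.846×4.89 = 201.45 + 281.77 + 287.76 = 770.98 W.
Ideal ⇒ P_in = P_out, so I_p = P_out/V_p = 770.98/240 = 3.21 A.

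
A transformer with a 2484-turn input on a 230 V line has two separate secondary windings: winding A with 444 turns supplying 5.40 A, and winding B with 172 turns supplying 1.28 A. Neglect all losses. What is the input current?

I_in ≈ 1.05 A

V_A = 230 × 444/2484 = 41.111 V; V_B = 230 × 172/2484 = 15.926 V.
P_out = V_A I_A + V_B I_B = 41.111×5.40 + 15.926×1.28 = 222.00 + 20.385 = 242.39 W.
Ideal ⇒ P_in = P_out, so I_in = P_out/V_in = 242.39/230 = 1.05 A.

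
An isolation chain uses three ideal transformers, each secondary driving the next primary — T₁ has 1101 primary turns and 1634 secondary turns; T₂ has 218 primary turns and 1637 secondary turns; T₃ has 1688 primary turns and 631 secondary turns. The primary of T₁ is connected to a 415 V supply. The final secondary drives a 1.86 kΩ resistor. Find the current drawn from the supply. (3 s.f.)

I_supply ≈ 3.87 A

After T₁: V = 415.00 × 1634/1101 = 615.90 V.
After T₂: V = 615.90 × 1637/218 = 4624.9 V.
After T₃: V = 4624.9 × 631/1688 = 1728.9 V.
I_load = 1728.9/1860 = 0.92950 A, so P_out = 1728.9 × 0.92950 = 1607.0 W.
All ideal ⇒ P_in = P_out, so I_supply = 1607.0/415 = 3.87 A.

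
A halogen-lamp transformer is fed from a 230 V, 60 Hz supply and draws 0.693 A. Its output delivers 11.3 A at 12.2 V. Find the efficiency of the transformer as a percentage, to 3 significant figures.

P_in = 230 × 0.693 = 159.390 W.
P_out = 12.2 × 11.3 = 137.860 W.
η = P_out/P_in = 137.860/159.390 = 0.865.

η ≈ 86.5%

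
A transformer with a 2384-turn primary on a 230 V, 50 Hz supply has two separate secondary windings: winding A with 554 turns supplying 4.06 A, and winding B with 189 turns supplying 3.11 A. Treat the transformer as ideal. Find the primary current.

V_A = 230 × 554/2384 = 53.448 V; V_B = 230 × 189/2384 = 18.234 V.
P_out = V_A I_A + V_B I_B = 53.448×4.06 + 18.234×3.11 = 217.00 + 56.708 = 273.71 W.
Ideal ⇒ P_in = P_out, so I_p = P_out/V_p = 273.71/230 = 1.19 A.

I_p ≈ 1.19 A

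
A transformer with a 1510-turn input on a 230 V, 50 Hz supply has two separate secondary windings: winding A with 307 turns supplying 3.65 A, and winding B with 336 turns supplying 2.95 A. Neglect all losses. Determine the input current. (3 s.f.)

I_in ≈ 1.40 A

V_A = 230 × 307/1510 = 46.762 V; V_B = 230 × 336/1510 = 51.179 V.
P_out = V_A I_A + V_B I_B = 46.762×3.65 + 51.179×2.95 = 170.68 + 150.98 = 321.66 W.
Ideal ⇒ P_in = P_out, so I_in = P_out/V_in = 321.66/230 = 1.40 A.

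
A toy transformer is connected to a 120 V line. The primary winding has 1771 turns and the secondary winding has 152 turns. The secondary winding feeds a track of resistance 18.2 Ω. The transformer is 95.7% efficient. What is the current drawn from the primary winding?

V_s = 120 × 152/1771 = 10.299 V.
I_s = V_s/R = 10.299/18.2 = 0.56589 A.
P_out = V_s I_s = 10.299 × 0.56589 = 5.8283 W.
P_in = P_out/η = 5.8283/0.957 = 6.0902 W.
I_p = P_in/V_p = 6.0902/120 = 0.0508 A.

I_p ≈ 0.0508 A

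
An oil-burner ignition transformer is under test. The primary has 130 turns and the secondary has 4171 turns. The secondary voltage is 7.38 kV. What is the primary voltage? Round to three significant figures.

V_p ≈ 230 V

V_p/V_s = N_p/N_s, so V_p = 7380 × 130/4171 = 230 V.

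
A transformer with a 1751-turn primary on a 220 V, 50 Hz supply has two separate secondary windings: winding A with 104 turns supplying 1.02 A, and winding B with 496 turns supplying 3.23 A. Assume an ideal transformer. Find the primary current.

V_A = 220 × 104/1751 = 13.067 V; V_B = 220 × 496/1751 = 62.319 V.
P_out = V_A I_A + V_B I_B = 13.067×1.02 + 62.319×3.23 = 13.328 + 201.29 = 214.62 W.
Ideal ⇒ P_in = P_out, so I_p = P_out/V_p = 214.62/220 = 0.976 A.

I_p ≈ 0.976 A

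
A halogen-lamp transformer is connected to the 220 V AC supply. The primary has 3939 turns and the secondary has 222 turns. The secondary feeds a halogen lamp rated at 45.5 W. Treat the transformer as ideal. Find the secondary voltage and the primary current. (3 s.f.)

V_s = V_p × N_s/N_p = 220 × 222/3939 = 12.399 V.
I_s = P/V_s = 45.5/12.399 = 3.6696 A.
I_p = I_s × N_s/N_p = 3.6696 × 222/3939 = 0.207 A.

V_s ≈ 12.4 V, I_p ≈ 0.207 A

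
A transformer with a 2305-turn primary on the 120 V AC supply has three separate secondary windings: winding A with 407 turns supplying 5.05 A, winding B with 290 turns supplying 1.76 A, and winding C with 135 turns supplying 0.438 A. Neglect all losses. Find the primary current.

V_A = 120 × 407/2305 = 21.189 V; V_B = 120 × 290/2305 = 15.098 V; V_C = 120 × 135/2305 = 7.0282 V.
P_out = V_A I_A + V_B I_B + V_C I_C = 21.189×5.05 + 15.098×1.76 + 7.0282×0.438 = 107.00 + 26.572 + 3.0784 = 136.65 W.
Ideal ⇒ P_in = P_out, so I_p = P_out/V_p = 136.65/120 = 1.14 A.

I_p ≈ 1.14 A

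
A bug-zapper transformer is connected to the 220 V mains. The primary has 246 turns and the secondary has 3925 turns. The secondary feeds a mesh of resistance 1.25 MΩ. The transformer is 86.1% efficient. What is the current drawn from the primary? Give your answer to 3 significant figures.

V_s = 220 × 3925/246 = 3510.2 V.
I_s = V_s/R = 3510.2/(1.25×10^6) = 0.0028081 A.
P_out = V_s I_s = 3510.2 × 0.0028081 = 9.8570 W.
P_in = P_out/η = 9.8570/0.861 = 11.448 W.
I_p = P_in/V_p = 11.448/220 = 0.0520 A.

I_p ≈ 0.0520 A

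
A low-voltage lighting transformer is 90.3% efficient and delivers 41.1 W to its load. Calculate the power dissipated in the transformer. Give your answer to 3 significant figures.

P_in = P_out/η = 41.1/0.903 = 45.5150 W.
P_loss = P_in − P_out = 45.5150 − 41.1 = 4.41 W.

P_loss ≈ 4.41 W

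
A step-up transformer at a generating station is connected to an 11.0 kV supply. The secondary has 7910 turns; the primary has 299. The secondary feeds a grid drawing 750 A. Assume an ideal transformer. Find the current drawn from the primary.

I_p ≈ 19800 A

For an ideal transformer I_p N_p = I_s N_s, so I_p = 750 × 7910/299 = 19800 A.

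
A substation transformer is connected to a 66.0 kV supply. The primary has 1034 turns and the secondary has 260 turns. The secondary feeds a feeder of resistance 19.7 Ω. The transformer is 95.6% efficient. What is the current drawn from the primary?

I_p ≈ 222 A

V_s = 66000 × 260/1034 = 16596 V.
I_s = V_s/R = 16596/19.7 = 842.42 A.
P_out = V_s I_s = 16596 × 842.42 = 1.3981×10^7 W.
P_in = P_out/η = 1.3981×10^7/0.956 = 1.4624×10^7 W.
I_p = P_in/V_p = 1.4624×10^7/66000 = 222 A.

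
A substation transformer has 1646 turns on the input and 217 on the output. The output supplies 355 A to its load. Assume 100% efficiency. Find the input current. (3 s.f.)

For an ideal transformer I_in/I_out = N_out/N_in, so I_in = 355 × 217/1646 = 46.8 A.

I_in ≈ 46.8 A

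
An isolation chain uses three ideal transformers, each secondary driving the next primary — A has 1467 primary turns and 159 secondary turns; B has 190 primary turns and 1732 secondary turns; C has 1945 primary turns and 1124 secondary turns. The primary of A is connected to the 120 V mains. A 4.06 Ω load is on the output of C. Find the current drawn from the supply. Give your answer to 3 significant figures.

I_supply ≈ 9.64 A

Secondary of A: V = 120.00 × 159/1467 = 13.006 V.
Secondary of B: V = 13.006 × 1732/190 = 118.56 V.
Secondary of C: V = 118.56 × 1124/1945 = 68.516 V.
I_load = 68.516/4.06 = 16.876 A, so P_out = 68.516 × 16.876 = 1156.3 W.
All ideal ⇒ P_in = P_out, so I_supply = 1156.3/120 = 9.64 A.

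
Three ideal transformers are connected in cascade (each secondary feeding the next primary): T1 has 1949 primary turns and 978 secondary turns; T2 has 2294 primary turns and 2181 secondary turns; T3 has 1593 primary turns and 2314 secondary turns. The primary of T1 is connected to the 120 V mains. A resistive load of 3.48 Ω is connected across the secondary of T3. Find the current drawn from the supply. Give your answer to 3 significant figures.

After T1: V = 120.00 × 978/1949 = 60.215 V.
After T2: V = 60.215 × 2181/2294 = 57.249 V.
After T3: V = 57.249 × 2314/1593 = 83.161 V.
I_load = 83.161/3.48 = 23.897 A, so P_out = 83.161 × 23.897 = 1987.3 W.
All ideal ⇒ P_in = P_out, so I_supply = 1987.3/120 = 16.6 A.

I_supply ≈ 16.6 A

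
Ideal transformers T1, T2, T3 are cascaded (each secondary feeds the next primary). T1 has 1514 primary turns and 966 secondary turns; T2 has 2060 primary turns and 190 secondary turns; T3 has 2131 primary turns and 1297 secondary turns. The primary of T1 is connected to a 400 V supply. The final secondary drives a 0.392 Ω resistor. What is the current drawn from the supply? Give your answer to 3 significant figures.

After T1: V = 400.00 × 966/1514 = 255.22 V.
After T2: V = 255.22 × 190/2060 = 23.540 V.
After T3: V = 23.540 × 1297/2131 = 14.327 V.
I_load = 14.327/0.392 = 36.548 A, so P_out = 14.327 × 36.548 = 523.63 W.
All ideal ⇒ P_in = P_out, so I_supply = 523.63/400 = 1.31 A.

I_supply ≈ 1.31 A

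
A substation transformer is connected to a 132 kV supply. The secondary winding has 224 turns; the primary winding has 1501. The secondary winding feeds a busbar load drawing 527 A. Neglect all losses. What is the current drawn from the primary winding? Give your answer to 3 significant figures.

For an ideal transformer I_p N_p = I_s N_s, so I_p = 527 × 224/1501 = 78.6 A.

I_p ≈ 78.6 A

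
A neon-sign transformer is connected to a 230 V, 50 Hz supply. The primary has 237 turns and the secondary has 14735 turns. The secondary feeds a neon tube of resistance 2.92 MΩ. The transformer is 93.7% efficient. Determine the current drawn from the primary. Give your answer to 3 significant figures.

I_p ≈ 0.325 A

V_s = 230 × 14735/237 = 14300 V.
I_s = V_s/R = 14300/(2.92×10^6) = 0.0048972 A.
P_out = V_s I_s = 14300 × 0.0048972 = 70.029 W.
P_in = P_out/η = 70.029/0.937 = 74.737 W.
I_p = P_in/V_p = 74.737/230 = 0.325 A.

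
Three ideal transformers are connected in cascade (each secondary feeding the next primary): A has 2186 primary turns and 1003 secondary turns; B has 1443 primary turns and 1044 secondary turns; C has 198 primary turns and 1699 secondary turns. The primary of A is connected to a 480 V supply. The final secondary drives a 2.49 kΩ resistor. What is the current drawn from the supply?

Secondary of A: V = 480.00 × 1003/2186 = 220.24 V.
Secondary of B: V = 220.24 × 1044/1443 = 159.34 V.
Secondary of C: V = 159.34 × 1699/198 = 1367.3 V.
I_load = 1367.3/2490 = 0.54910 A, so P_out = 1367.3 × 0.54910 = 750.77 W.
All ideal ⇒ P_in = P_out, so I_supply = 750.77/480 = 1.56 A.

I_supply ≈ 1.56 A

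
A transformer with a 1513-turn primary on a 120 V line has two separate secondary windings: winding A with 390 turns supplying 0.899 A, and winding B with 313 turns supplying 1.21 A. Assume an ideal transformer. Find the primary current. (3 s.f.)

I_p ≈ 0.482 A

V_A = 120 × 390/1513 = 30.932 V; V_B = 120 × 313/1513 = 24.825 V.
P_out = V_A I_A + V_B I_B = 30.932×0.899 + 24.825×1.21 = 27.808 + 30.038 = 57.846 W.
Ideal ⇒ P_in = P_out, so I_p = P_out/V_p = 57.846/120 = 0.482 A.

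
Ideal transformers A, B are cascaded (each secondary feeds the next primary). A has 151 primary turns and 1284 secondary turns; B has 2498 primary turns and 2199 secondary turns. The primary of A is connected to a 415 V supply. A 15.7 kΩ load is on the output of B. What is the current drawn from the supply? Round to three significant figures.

I_supply ≈ 1.48 A

After A: V = 415.00 × 1284/151 = 3528.9 V.
After B: V = 3528.9 × 2199/2498 = 3106.5 V.
I_load = 3106.5/15700 = 0.19787 A, so P_out = 3106.5 × 0.19787 = 614.66 W.
All ideal ⇒ P_in = P_out, so I_supply = 614.66/415 = 1.48 A.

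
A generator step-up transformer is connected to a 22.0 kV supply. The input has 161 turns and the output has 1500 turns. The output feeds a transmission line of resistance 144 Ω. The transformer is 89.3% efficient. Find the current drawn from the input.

I_in ≈ 14900 A

V_out = 22000 × 1500/161 = 204970 V.
I_out = V_out/R = 204970/144 = 1423.4 A.
P_out = V_out I_out = 204970 × 1423.4 = 2.9175×10^8 W.
P_in = P_out/η = 2.9175×10^8/0.893 = 3.2671×10^8 W.
I_in = P_in/V_in = 3.2671×10^8/22000 = 14900 A.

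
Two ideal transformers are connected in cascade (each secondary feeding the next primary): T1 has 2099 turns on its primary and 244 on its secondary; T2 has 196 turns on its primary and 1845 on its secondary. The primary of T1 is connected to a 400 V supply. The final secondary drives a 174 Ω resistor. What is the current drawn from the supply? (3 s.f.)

Secondary of T1: V = 400.00 × 244/2099 = 46.498 V.
Secondary of T2: V = 46.498 × 1845/196 = 437.70 V.
I_load = 437.70/174 = 2.5155 A, so P_out = 437.70 × 2.5155 = 1101.0 W.
All ideal ⇒ P_in = P_out, so I_supply = 1101.0/400 = 2.75 A.

I_supply ≈ 2.75 A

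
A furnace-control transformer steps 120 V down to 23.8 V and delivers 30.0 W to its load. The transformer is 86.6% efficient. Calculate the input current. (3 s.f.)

P_in = P_out/η = 30.0/0.866 = 34.642 W.
I_in = P_in/V_in = 34.642/120 = 0.289 A.

I_in ≈ 0.289 A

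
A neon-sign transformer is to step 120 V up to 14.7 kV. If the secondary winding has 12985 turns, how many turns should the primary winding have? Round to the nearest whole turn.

N_p/N_s = V_p/V_s, so N_p = 12985 × 120/14700 = 106.0 ≈ 106 turns.

N_p = 106 turns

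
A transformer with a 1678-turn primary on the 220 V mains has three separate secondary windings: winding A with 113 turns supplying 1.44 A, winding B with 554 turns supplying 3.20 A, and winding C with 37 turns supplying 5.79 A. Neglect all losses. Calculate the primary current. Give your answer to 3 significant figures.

V_A = 220 × 113/1678 = 14.815 V; V_B = 220 × 554/1678 = 72.634 V; V_C = 220 × 37/1678 = 4.8510 V.
P_out = V_A I_A + V_B I_B + V_C I_C = 14.815×1.44 + 72.634×3.20 + 4.8510×5.79 = 21.334 + 232.43 + 28.087 = 281.85 W.
Ideal ⇒ P_in = P_out, so I_p = P_out/V_p = 281.85/220 = 1.28 A.

I_p ≈ 1.28 A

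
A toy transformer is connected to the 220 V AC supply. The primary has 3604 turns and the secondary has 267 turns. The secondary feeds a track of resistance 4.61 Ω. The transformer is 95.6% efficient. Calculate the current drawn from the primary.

V_s = 220 × 267/3604 = 16.299 V.
I_s = V_s/R = 16.299/4.61 = 3.5355 A.
P_out = V_s I_s = 16.299 × 3.5355 = 57.623 W.
P_in = P_out/η = 57.623/0.956 = 60.275 W.
I_p = P_in/V_p = 60.275/220 = 0.274 A.

I_p ≈ 0.274 A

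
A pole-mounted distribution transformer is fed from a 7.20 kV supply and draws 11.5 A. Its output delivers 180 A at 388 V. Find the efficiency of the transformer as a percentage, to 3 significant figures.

η ≈ 84.3%

P_in = 7200 × 11.5 = 82800.0 W.
P_out = 388 × 180 = 69840.0 W.
η = P_out/P_in = 69840.0/82800.0 = 0.843.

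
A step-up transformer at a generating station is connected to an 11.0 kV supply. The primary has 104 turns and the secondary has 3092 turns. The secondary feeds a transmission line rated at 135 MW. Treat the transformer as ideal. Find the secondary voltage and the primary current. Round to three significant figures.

V_s ≈ 327000 V, I_p ≈ 12300 A

V_s = V_p × N_s/N_p = 11000 × 3092/104 = 327040 V.
I_s = P/V_s = 1.35×10^8/327040 = 412.80 A.
I_p = I_s × N_s/N_p = 412.80 × 3092/104 = 12300 A.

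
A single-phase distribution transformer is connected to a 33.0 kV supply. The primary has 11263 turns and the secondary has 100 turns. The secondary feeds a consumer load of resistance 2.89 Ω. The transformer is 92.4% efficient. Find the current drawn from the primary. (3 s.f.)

I_p ≈ 0.974 A

V_s = 33000 × 100/11263 = 292.99 V.
I_s = V_s/R = 292.99/2.89 = 101.38 A.
P_out = V_s I_s = 292.99 × 101.38 = 29704 W.
P_in = P_out/η = 29704/0.924 = 32148 W.
I_p = P_in/V_p = 32148/33000 = 0.974 A.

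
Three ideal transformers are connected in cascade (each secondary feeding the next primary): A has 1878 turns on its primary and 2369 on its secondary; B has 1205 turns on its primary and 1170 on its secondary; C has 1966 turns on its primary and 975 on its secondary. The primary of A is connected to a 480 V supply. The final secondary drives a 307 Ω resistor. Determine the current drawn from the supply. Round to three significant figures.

I_supply ≈ 0.577 A

After A: V = 480.00 × 2369/1878 = 605.50 V.
After B: V = 605.50 × 1170/1205 = 587.91 V.
After C: V = 587.91 × 975/1966 = 291.56 V.
I_load = 291.56/307 = 0.94971 A, so P_out = 291.56 × 0.94971 = 276.90 W.
All ideal ⇒ P_in = P_out, so I_supply = 276.90/480 = 0.577 A.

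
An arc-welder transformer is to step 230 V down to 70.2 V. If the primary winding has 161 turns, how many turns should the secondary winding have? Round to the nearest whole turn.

N_s/N_p = V_s/V_p, so N_s = 161 × 70.2/230 = 49.1 ≈ 49 turns.

N_s = 49 turns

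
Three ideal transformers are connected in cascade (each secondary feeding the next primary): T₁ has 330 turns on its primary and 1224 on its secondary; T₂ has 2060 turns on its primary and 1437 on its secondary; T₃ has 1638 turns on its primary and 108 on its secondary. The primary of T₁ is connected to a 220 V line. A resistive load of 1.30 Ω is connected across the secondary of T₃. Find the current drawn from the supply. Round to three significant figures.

I_supply ≈ 4.93 A

After T₁: V = 220.00 × 1224/330 = 816.00 V.
After T₂: V = 816.00 × 1437/2060 = 569.22 V.
After T₃: V = 569.22 × 108/1638 = 37.531 V.
I_load = 37.531/1.30 = 28.870 A, so P_out = 37.531 × 28.870 = 1083.5 W.
All ideal ⇒ P_in = P_out, so I_supply = 1083.5/220 = 4.93 A.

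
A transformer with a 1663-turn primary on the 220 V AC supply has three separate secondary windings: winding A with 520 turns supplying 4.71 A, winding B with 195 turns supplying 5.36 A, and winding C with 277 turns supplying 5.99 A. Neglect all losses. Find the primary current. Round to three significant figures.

V_A = 220 × 520/1663 = 68.791 V; V_B = 220 × 195/1663 = 25.797 V; V_C = 220 × 277/1663 = 36.645 V.
P_out = V_A I_A + V_B I_B + V_C I_C = 68.791×4.71 + 25.797×5.36 + 36.645×5.99 = 324.01 + 138.27 + 219.50 = 681.78 W.
Ideal ⇒ P_in = P_out, so I_p = P_out/V_p = 681.78/220 = 3.10 A.

I_p ≈ 3.10 A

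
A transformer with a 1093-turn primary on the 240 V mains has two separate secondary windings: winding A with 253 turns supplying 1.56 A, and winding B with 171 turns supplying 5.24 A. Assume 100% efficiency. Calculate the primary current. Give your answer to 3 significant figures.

I_p ≈ 1.18 A

V_A = 240 × 253/1093 = 55.554 V; V_B = 240 × 171/1093 = 37.548 V.
P_out = V_A I_A + V_B I_B = 55.554×1.56 + 37.548×5.24 = 86.663 + 196.75 = 283.42 W.
Ideal ⇒ P_in = P_out, so I_p = P_out/V_p = 283.42/240 = 1.18 A.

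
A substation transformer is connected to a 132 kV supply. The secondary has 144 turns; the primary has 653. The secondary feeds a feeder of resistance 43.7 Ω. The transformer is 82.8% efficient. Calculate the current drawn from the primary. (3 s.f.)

V_s = 132000 × 144/653 = 29109 V.
I_s = V_s/R = 29109/43.7 = 666.10 A.
P_out = V_s I_s = 29109 × 666.10 = 1.9389×10^7 W.
P_in = P_out/η = 1.9389×10^7/0.828 = 2.3417×10^7 W.
I_p = P_in/V_p = 2.3417×10^7/132000 = 177 A.

I_p ≈ 177 A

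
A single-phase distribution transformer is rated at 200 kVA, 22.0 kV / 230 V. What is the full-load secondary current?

I_s = S/V_s = 200000/230 = 870 A.

I_s ≈ 870 A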